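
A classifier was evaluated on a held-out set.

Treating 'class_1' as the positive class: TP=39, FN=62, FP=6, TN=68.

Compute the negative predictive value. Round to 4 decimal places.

0.5231

NPV = TN/(TN+FN) = 68/(68+62) = 0.5231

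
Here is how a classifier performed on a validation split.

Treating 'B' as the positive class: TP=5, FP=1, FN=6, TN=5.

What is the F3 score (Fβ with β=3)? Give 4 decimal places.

Fβ = (1+β²)·TP / ((1+β²)·TP + β²·FN + FP), with β²=9
= 10·5 / (10·5 + 9·6 + 1) = 0.4762

0.4762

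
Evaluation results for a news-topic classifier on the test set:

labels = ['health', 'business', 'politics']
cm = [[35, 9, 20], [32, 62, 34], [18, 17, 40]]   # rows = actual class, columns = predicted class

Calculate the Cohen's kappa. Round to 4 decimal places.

Observed agreement pₒ = trace/N = 137/267 = 0.51311
Expected agreement pₑ = Σ (rowᵢ·colᵢ)/N² = (64·85 + 128·88 + 75·94)/267² = 0.33321
κ = (pₒ − pₑ)/(1 − pₑ) = (0.51311 − 0.33321)/(1 − 0.33321) = 0.2698

0.2698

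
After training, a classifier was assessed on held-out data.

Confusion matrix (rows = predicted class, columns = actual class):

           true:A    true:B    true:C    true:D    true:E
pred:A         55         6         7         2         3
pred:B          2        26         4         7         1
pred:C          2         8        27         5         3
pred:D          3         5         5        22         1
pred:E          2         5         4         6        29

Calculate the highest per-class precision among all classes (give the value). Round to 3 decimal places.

0.753

Per-class precision (TP/(TP+FP)):
  A: TP=55, FP=6+7+2+3=18 → 55/73 = 0.7534
  B: TP=26, FP=2+4+7+1=14 → 26/40 = 0.6500
  C: TP=27, FP=2+8+5+3=18 → 27/45 = 0.6000
  D: TP=22, FP=3+5+5+1=14 → 22/36 = 0.6111
  E: TP=29, FP=2+5+4+6=17 → 29/46 = 0.6304
Highest is class 'A' with precision = 0.753.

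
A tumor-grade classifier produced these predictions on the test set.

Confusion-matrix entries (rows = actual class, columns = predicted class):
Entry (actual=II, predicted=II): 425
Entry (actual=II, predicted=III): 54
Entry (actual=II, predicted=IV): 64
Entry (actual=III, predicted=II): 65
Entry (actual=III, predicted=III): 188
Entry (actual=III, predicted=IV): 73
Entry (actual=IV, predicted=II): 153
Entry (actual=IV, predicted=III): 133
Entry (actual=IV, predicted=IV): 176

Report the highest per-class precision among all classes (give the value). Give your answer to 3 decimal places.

Per-class precision (TP/(TP+FP)):
  II: TP=425, FP=65+153=218 → 425/643 = 0.6610
  III: TP=188, FP=54+133=187 → 188/375 = 0.5013
  IV: TP=176, FP=64+73=137 → 176/313 = 0.5623
Highest is class 'II' with precision = 0.661.

0.661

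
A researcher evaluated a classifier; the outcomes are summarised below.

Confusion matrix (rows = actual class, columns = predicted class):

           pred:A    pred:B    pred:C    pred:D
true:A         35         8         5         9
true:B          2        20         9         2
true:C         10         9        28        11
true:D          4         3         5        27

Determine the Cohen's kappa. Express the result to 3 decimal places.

0.448

Observed agreement pₒ = trace/N = 110/187 = 0.5882
Expected agreement pₑ = Σ (rowᵢ·colᵢ)/N² = (57·51 + 33·40 + 58·47 + 39·49)/187² = 0.2535
κ = (pₒ − pₑ)/(1 − pₑ) = (0.5882 − 0.2535)/(1 − 0.2535) = 0.448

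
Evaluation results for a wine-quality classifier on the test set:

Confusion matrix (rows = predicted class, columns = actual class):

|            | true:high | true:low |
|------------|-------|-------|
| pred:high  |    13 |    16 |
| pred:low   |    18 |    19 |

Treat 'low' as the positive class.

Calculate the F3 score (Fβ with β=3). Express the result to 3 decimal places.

0.540

Fβ = (1+β²)·TP / ((1+β²)·TP + β²·FN + FP), with β²=9
= 10·19 / (10·19 + 9·16 + 18) = 0.540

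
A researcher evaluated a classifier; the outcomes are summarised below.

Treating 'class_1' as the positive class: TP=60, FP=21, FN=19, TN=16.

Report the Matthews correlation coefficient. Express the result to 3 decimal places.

0.195

MCC = (TP·TN − FP·FN) / √((TP+FP)(TP+FN)(TN+FP)(TN+FN))
Numerator = 60·16 − 21·19 = 561
Denominator = √(81·79·37·35) = √8286705 = 2878.6638
MCC = 561 / 2878.6638 = 0.195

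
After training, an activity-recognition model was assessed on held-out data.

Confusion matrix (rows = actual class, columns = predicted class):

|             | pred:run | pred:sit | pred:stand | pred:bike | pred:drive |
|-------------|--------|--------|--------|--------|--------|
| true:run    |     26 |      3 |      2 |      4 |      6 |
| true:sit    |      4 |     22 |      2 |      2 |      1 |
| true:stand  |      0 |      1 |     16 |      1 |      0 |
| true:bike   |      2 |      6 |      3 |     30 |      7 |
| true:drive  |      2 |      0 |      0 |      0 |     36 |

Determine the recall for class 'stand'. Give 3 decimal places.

One-vs-rest for 'stand': TP = diagonal; FP = other classes predicted 'stand'; FN = 'stand' predicted as other.
recall = TP/(TP+FN).
stand: TP=16, FN=0+1+1+0=2 → 16/18 = 0.8889

0.889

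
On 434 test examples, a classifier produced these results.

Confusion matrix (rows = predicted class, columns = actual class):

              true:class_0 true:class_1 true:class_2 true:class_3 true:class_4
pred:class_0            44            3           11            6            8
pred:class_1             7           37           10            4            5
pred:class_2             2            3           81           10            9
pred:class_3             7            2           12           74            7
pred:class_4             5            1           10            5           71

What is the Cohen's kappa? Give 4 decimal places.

Observed agreement pₒ = trace/N = 307/434 = 0.70737
Expected agreement pₑ = Σ (rowᵢ·colᵢ)/N² = (65·72 + 46·63 + 124·105 + 99·102 + 100·92)/434² = 0.21181
κ = (pₒ − pₑ)/(1 − pₑ) = (0.70737 − 0.21181)/(1 − 0.21181) = 0.6287

0.6287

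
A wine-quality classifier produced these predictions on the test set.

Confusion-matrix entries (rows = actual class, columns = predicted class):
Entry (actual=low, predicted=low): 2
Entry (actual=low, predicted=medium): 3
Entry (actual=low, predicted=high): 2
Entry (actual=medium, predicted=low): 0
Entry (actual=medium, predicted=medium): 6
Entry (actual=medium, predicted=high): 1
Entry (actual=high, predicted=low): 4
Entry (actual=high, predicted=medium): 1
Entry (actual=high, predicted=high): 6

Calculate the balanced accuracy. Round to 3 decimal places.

0.563

Balanced accuracy = mean of per-class recall.
  low: recall = 2/7 = 0.2857
  medium: recall = 6/7 = 0.8571
  high: recall = 6/11 = 0.5455
Mean = (0.2857 + 0.8571 + 0.5455) / 3 = 0.563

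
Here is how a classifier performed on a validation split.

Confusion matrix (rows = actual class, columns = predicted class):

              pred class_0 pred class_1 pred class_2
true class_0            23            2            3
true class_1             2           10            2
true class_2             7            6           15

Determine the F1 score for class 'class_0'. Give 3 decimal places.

0.767

One-vs-rest for 'class_0': TP = diagonal; FP = other classes predicted 'class_0'; FN = 'class_0' predicted as other.
F1 score = 2·TP/(2·TP+FP+FN).
class_0: TP=23, FP=2+7=9, FN=2+3=5 → 46/60 = 0.7667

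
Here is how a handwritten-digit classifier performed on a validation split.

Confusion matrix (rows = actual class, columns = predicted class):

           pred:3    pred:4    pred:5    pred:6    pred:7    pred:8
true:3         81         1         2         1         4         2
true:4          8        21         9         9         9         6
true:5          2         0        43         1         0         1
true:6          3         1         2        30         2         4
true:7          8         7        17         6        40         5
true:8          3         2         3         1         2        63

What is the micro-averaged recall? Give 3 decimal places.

Micro-averaging pools counts across classes: ΣTP=278, ΣFP=121, ΣFN=121.
Micro-recall = TP/(TP+FN) on pooled counts = 0.697 (equals overall accuracy in single-label multiclass).

0.697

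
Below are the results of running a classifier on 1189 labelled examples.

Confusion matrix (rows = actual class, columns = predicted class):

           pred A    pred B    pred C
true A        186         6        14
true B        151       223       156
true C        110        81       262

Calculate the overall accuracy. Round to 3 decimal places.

0.564

Accuracy = trace / total = (186+223+262=671) / 1189 = 671/1189 = 0.564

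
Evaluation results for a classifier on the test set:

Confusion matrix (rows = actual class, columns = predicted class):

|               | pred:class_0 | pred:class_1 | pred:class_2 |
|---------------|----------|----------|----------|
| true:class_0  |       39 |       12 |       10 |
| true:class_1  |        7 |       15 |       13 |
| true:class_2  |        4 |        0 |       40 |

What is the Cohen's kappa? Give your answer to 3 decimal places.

0.498

Observed agreement pₒ = trace/N = 94/140 = 0.6714
Expected agreement pₑ = Σ (rowᵢ·colᵢ)/N² = (61·50 + 35·27 + 44·63)/140² = 0.3453
κ = (pₒ − pₑ)/(1 − pₑ) = (0.6714 − 0.3453)/(1 − 0.3453) = 0.498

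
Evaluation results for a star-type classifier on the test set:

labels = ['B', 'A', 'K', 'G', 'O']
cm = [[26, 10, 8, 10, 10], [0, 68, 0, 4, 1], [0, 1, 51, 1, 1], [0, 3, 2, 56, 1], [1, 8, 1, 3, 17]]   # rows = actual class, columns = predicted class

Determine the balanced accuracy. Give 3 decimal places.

0.750

Balanced accuracy = mean of per-class recall.
  B: recall = 26/64 = 0.4063
  A: recall = 68/73 = 0.9315
  K: recall = 51/54 = 0.9444
  G: recall = 56/62 = 0.9032
  O: recall = 17/30 = 0.5667
Mean = (0.4063 + 0.9315 + 0.9444 + 0.9032 + 0.5667) / 5 = 0.750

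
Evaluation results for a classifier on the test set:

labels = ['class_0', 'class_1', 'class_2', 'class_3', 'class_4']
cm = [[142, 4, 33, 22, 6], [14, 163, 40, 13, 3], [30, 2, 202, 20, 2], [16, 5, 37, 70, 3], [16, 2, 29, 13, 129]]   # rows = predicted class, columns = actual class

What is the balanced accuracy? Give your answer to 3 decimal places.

0.716

Balanced accuracy = mean of per-class recall.
  class_0: recall = 142/218 = 0.6514
  class_1: recall = 163/176 = 0.9261
  class_2: recall = 202/341 = 0.5924
  class_3: recall = 70/138 = 0.5072
  class_4: recall = 129/143 = 0.9021
Mean = (0.6514 + 0.9261 + 0.5924 + 0.5072 + 0.9021) / 5 = 0.716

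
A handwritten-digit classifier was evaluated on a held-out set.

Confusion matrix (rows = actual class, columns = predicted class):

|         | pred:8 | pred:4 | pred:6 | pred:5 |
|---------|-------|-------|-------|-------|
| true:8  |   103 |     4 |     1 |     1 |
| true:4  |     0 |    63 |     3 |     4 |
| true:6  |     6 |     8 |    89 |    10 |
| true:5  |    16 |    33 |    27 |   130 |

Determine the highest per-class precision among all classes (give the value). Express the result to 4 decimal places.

Per-class precision (TP/(TP+FP)):
  8: TP=103, FP=0+6+16=22 → 103/125 = 0.82400
  4: TP=63, FP=4+8+33=45 → 63/108 = 0.58333
  6: TP=89, FP=1+3+27=31 → 89/120 = 0.74167
  5: TP=130, FP=1+4+10=15 → 130/145 = 0.89655
Highest is class '5' with precision = 0.8966.

0.8966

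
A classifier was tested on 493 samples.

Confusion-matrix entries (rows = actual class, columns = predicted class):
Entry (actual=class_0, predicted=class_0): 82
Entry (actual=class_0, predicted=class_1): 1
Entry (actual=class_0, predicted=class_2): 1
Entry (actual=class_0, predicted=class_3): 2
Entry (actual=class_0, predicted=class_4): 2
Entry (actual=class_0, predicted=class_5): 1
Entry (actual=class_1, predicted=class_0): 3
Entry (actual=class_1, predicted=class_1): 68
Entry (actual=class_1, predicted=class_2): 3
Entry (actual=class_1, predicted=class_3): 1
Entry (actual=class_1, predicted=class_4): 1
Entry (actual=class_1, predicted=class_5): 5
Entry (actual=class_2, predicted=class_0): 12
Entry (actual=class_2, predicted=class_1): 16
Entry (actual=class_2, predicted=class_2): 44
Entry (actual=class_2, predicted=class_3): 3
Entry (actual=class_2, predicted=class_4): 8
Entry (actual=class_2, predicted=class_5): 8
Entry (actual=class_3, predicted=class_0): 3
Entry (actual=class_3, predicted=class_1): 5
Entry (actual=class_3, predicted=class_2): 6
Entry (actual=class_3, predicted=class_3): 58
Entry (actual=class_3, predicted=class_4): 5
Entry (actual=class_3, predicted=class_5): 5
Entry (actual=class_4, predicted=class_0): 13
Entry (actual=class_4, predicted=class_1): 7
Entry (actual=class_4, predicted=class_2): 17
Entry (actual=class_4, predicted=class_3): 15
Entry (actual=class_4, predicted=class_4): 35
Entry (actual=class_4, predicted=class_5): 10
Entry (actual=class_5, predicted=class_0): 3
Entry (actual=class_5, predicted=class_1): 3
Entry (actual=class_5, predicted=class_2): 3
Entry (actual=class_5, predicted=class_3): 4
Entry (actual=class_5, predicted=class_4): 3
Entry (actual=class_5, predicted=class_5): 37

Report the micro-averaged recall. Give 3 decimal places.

0.657

Micro-averaging pools counts across classes: ΣTP=324, ΣFP=169, ΣFN=169.
Micro-recall = TP/(TP+FN) on pooled counts = 0.657 (equals overall accuracy in single-label multiclass).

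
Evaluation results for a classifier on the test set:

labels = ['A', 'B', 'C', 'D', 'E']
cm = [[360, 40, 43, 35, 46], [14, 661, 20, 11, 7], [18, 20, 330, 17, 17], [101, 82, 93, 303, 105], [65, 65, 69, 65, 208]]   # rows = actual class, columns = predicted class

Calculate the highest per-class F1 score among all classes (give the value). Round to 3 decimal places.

0.836

Per-class F1 score (2·TP/(2·TP+FP+FN)):
  A: TP=360, FP=14+18+101+65=198, FN=40+43+35+46=164 → 720/1082 = 0.6654
  B: TP=661, FP=40+20+82+65=207, FN=14+20+11+7=52 → 1322/1581 = 0.8362
  C: TP=330, FP=43+20+93+69=225, FN=18+20+17+17=72 → 660/957 = 0.6897
  D: TP=303, FP=35+11+17+65=128, FN=101+82+93+105=381 → 606/1115 = 0.5435
  E: TP=208, FP=46+7+17+105=175, FN=65+65+69+65=264 → 416/855 = 0.4865
Highest is class 'B' with F1 score = 0.836.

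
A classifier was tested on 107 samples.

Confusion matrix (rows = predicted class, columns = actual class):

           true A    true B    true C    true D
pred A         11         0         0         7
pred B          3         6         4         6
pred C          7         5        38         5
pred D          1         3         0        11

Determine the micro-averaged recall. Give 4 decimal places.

Micro-averaging pools counts across classes: ΣTP=66, ΣFP=41, ΣFN=41.
Micro-recall = TP/(TP+FN) on pooled counts = 0.6168 (equals overall accuracy in single-label multiclass).

0.6168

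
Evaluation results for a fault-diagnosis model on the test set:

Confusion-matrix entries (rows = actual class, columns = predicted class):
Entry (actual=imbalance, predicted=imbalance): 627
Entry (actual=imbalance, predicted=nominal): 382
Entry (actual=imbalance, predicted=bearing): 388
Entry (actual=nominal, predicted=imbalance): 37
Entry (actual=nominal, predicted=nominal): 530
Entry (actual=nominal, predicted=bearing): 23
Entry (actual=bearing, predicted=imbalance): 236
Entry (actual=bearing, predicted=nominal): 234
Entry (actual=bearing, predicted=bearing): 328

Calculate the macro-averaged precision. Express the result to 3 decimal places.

0.534

Per-class precision (TP/(TP+FP)):
  imbalance: TP=627, FP=37+236=273 → 627/900 = 0.6967
  nominal: TP=530, FP=382+234=616 → 530/1146 = 0.4625
  bearing: TP=328, FP=388+23=411 → 328/739 = 0.4438
Macro-precision = mean = (0.6967 + 0.4625 + 0.4438) / 3 = 0.534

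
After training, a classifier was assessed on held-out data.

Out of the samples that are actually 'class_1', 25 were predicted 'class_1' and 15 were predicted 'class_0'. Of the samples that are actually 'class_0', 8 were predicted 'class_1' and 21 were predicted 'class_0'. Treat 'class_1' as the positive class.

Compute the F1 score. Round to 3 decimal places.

0.685

Precision = TP/(TP+FP) = 25/33 = 0.7576
Recall = TP/(TP+FN) = 25/40 = 0.6250
F1 = 2·TP/(2·TP+FP+FN) = 50/73 = 0.685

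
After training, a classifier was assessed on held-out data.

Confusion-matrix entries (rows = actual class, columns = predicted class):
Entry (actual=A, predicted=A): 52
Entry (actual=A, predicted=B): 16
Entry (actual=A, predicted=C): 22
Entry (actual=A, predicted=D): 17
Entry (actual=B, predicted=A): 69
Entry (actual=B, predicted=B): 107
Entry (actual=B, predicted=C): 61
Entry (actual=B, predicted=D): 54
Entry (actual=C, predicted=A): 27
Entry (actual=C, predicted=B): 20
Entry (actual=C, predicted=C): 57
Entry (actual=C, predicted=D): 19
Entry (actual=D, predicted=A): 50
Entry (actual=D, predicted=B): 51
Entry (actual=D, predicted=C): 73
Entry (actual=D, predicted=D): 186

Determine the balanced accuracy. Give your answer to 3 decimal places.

0.458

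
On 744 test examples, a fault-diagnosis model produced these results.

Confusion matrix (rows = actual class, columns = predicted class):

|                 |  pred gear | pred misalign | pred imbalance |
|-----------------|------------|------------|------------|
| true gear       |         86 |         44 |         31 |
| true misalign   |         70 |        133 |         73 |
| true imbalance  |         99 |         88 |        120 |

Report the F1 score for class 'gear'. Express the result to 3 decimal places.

0.413

F1 score = 2·TP/(2·TP+FP+FN).
gear: TP=86, FP=70+99=169, FN=44+31=75 → 172/416 = 0.4135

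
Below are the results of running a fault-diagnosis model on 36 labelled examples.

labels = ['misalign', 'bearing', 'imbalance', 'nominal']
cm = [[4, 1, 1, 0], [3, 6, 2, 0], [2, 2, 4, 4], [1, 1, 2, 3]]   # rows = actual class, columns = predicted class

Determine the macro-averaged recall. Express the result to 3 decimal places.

Per-class recall (TP/(TP+FN)):
  misalign: TP=4, FN=1+1+0=2 → 4/6 = 0.6667
  bearing: TP=6, FN=3+2+0=5 → 6/11 = 0.5455
  imbalance: TP=4, FN=2+2+4=8 → 4/12 = 0.3333
  nominal: TP=3, FN=1+1+2=4 → 3/7 = 0.4286
Macro-recall = mean = (0.6667 + 0.5455 + 0.3333 + 0.4286) / 4 = 0.494

0.494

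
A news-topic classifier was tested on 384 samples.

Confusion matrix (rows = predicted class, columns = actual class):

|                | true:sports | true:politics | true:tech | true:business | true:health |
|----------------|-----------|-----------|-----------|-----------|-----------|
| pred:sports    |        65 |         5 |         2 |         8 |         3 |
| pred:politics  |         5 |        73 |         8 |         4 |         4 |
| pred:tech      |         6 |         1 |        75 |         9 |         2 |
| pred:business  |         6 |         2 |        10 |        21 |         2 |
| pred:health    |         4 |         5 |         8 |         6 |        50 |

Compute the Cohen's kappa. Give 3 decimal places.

Observed agreement pₒ = trace/N = 284/384 = 0.7396
Expected agreement pₑ = Σ (rowᵢ·colᵢ)/N² = (86·83 + 86·94 + 103·93 + 48·41 + 61·73)/384² = 0.2117
κ = (pₒ − pₑ)/(1 − pₑ) = (0.7396 − 0.2117)/(1 − 0.2117) = 0.670

0.670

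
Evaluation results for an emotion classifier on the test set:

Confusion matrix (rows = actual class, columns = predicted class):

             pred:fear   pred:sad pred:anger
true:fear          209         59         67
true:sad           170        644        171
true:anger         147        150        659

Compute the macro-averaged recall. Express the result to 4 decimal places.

Per-class recall (TP/(TP+FN)):
  fear: TP=209, FN=59+67=126 → 209/335 = 0.62388
  sad: TP=644, FN=170+171=341 → 644/985 = 0.65381
  anger: TP=659, FN=147+150=297 → 659/956 = 0.68933
Macro-recall = mean = (0.62388 + 0.65381 + 0.68933) / 3 = 0.6557

0.6557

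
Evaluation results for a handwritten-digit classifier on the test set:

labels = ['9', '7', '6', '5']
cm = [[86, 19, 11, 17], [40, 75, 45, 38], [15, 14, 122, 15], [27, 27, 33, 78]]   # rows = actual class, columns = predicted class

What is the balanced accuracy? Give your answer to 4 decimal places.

0.5583

Balanced accuracy = mean of per-class recall.
  9: recall = 86/133 = 0.64662
  7: recall = 75/198 = 0.37879
  6: recall = 122/166 = 0.73494
  5: recall = 78/165 = 0.47273
Mean = (0.64662 + 0.37879 + 0.73494 + 0.47273) / 4 = 0.5583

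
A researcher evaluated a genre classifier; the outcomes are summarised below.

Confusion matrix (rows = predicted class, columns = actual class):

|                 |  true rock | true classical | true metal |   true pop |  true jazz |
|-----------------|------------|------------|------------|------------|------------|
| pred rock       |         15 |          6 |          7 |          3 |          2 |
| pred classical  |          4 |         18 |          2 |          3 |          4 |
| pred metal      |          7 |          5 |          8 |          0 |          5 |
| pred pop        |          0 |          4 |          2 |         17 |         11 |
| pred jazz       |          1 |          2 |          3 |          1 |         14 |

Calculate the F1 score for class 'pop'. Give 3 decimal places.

Take TP from the diagonal, FP from the rest of the 'pop' prediction marginal, FN from the rest of the 'pop' actual marginal.
F1 score = 2·TP/(2·TP+FP+FN).
pop: TP=17, FP=0+4+2+11=17, FN=3+3+0+1=7 → 34/58 = 0.5862

0.586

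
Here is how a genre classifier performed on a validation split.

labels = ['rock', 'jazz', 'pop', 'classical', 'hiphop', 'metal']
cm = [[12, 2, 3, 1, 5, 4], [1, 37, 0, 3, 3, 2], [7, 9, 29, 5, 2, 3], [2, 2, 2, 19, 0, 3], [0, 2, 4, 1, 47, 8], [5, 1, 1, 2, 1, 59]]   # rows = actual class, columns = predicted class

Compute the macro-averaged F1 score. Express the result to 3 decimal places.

0.672

Per-class F1 score (2·TP/(2·TP+FP+FN)):
  rock: TP=12, FP=1+7+2+0+5=15, FN=2+3+1+5+4=15 → 24/54 = 0.4444
  jazz: TP=37, FP=2+9+2+2+1=16, FN=1+0+3+3+2=9 → 74/99 = 0.7475
  pop: TP=29, FP=3+0+2+4+1=10, FN=7+9+5+2+3=26 → 58/94 = 0.6170
  classical: TP=19, FP=1+3+5+1+2=12, FN=2+2+2+0+3=9 → 38/59 = 0.6441
  hiphop: TP=47, FP=5+3+2+0+1=11, FN=0+2+4+1+8=15 → 94/120 = 0.7833
  metal: TP=59, FP=4+2+3+3+8=20, FN=5+1+1+2+1=10 → 118/148 = 0.7973
Macro-F1 score = mean = (0.4444 + 0.7475 + 0.6170 + 0.6441 + 0.7833 + 0.7973) / 6 = 0.672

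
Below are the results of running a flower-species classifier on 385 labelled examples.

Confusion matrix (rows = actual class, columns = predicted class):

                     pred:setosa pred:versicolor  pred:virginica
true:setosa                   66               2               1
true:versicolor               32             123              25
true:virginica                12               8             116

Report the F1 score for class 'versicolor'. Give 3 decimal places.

Take TP from the diagonal, FP from the rest of the 'versicolor' prediction marginal, FN from the rest of the 'versicolor' actual marginal.
F1 score = 2·TP/(2·TP+FP+FN).
versicolor: TP=123, FP=2+8=10, FN=32+25=57 → 246/313 = 0.7859

0.786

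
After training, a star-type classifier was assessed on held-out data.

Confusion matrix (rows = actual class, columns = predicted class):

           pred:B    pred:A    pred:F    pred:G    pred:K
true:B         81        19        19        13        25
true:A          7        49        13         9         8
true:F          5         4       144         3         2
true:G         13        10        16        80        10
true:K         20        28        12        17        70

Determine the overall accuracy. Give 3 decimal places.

Accuracy = trace / total = (81+49+144+80+70=424) / 677 = 424/677 = 0.626

0.626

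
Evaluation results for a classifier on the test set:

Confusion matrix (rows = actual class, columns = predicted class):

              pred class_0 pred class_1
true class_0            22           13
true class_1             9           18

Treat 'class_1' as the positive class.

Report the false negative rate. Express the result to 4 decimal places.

0.3333

FNR = FN/(FN+TP) = 9/(9+18) = 0.3333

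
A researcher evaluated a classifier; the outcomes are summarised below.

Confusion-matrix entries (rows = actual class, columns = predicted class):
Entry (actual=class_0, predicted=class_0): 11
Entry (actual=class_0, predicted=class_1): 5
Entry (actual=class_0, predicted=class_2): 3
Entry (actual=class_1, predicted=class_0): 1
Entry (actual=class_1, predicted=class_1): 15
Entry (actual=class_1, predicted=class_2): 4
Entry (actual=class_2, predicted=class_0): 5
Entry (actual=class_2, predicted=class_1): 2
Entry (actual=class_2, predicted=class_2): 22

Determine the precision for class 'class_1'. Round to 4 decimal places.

0.6818

Treat 'class_1' as positive and all other classes as negative.
precision = TP/(TP+FP).
class_1: TP=15, FP=5+2=7 → 15/22 = 0.68182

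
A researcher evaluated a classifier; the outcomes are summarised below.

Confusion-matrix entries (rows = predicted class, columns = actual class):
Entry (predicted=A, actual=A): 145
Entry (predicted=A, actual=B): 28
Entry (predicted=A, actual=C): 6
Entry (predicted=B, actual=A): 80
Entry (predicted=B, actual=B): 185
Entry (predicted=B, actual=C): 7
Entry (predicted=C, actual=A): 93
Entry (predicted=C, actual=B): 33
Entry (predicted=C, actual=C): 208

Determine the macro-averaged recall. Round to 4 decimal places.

Per-class recall (TP/(TP+FN)):
  A: TP=145, FN=80+93=173 → 145/318 = 0.45597
  B: TP=185, FN=28+33=61 → 185/246 = 0.75203
  C: TP=208, FN=6+7=13 → 208/221 = 0.94118
Macro-recall = mean = (0.45597 + 0.75203 + 0.94118) / 3 = 0.7164

0.7164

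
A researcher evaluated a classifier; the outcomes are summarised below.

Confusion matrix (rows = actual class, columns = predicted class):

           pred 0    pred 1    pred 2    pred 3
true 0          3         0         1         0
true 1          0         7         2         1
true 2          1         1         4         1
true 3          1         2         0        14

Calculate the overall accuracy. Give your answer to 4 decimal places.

0.7368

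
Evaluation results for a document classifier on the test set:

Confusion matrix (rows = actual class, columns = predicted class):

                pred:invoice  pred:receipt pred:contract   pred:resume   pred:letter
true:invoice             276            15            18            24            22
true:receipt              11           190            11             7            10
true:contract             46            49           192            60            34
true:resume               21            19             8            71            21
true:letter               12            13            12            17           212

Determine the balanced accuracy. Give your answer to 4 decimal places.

0.6830

Balanced accuracy = mean of per-class recall.
  invoice: recall = 276/355 = 0.77746
  receipt: recall = 190/229 = 0.82969
  contract: recall = 192/381 = 0.50394
  resume: recall = 71/140 = 0.50714
  letter: recall = 212/266 = 0.79699
Mean = (0.77746 + 0.82969 + 0.50394 + 0.50714 + 0.79699) / 5 = 0.6830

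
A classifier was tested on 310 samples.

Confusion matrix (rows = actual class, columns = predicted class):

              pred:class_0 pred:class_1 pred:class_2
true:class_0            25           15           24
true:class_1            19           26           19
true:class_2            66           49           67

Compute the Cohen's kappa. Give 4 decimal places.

0.0594

Observed agreement pₒ = trace/N = 118/310 = 0.38065
Expected agreement pₑ = Σ (rowᵢ·colᵢ)/N² = (64·110 + 64·90 + 182·110)/310² = 0.34152
κ = (pₒ − pₑ)/(1 − pₑ) = (0.38065 − 0.34152)/(1 − 0.34152) = 0.0594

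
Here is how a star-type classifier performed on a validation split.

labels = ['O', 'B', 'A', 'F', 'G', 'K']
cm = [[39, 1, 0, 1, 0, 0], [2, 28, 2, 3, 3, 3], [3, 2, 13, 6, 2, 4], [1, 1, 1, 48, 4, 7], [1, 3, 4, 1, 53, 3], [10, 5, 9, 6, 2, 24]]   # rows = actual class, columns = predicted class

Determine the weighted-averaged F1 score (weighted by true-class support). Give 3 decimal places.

Per-class F1 score (2·TP/(2·TP+FP+FN)):
  O: TP=39, FP=2+3+1+1+10=17, FN=1+0+1+0+0=2 → 78/97 = 0.8041
  B: TP=28, FP=1+2+1+3+5=12, FN=2+2+3+3+3=13 → 56/81 = 0.6914
  A: TP=13, FP=0+2+1+4+9=16, FN=3+2+6+2+4=17 → 26/59 = 0.4407
  F: TP=48, FP=1+3+6+1+6=17, FN=1+1+1+4+7=14 → 96/127 = 0.7559
  G: TP=53, FP=0+3+2+4+2=11, FN=1+3+4+1+3=12 → 106/129 = 0.8217
  K: TP=24, FP=0+3+4+7+3=17, FN=10+5+9+6+2=32 → 48/97 = 0.4948
Weighted-F1 score = Σ (supportᵢ/N)·F1 scoreᵢ with N=295: (41/295)·0.8041 + (41/295)·0.6914 + (30/295)·0.4407 + (62/295)·0.7559 + (65/295)·0.8217 + (56/295)·0.4948 = 0.687

0.687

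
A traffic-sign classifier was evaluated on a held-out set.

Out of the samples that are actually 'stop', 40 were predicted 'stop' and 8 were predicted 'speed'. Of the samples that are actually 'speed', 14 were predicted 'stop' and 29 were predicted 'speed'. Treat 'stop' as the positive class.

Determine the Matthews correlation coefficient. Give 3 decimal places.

MCC = (TP·TN − FP·FN) / √((TP+FP)(TP+FN)(TN+FP)(TN+FN))
Numerator = 40·29 − 14·8 = 1048
Denominator = √(54·48·43·37) = √4123872 = 2030.7319
MCC = 1048 / 2030.7319 = 0.516

0.516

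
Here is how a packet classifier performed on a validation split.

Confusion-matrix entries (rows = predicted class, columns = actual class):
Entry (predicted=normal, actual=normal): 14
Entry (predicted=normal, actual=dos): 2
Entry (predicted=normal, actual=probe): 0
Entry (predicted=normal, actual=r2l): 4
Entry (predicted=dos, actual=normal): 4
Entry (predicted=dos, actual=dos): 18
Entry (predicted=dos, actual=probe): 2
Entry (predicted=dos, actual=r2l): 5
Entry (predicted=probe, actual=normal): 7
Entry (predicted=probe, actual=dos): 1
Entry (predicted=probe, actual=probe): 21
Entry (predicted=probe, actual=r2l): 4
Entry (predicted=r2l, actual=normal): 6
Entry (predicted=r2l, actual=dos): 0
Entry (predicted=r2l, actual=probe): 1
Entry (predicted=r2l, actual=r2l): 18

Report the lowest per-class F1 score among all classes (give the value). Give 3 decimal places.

0.549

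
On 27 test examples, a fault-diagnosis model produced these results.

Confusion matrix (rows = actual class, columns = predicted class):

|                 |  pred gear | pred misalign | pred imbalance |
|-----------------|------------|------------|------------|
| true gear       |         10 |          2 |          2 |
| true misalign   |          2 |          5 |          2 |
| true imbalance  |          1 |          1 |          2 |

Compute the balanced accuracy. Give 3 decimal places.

Balanced accuracy = mean of per-class recall.
  gear: recall = 10/14 = 0.7143
  misalign: recall = 5/9 = 0.5556
  imbalance: recall = 2/4 = 0.5000
Mean = (0.7143 + 0.5556 + 0.5000) / 3 = 0.590

0.590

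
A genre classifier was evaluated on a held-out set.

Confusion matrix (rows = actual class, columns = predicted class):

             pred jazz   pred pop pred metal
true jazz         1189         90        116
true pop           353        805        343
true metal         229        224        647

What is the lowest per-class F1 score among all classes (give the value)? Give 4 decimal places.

Per-class F1 score (2·TP/(2·TP+FP+FN)):
  jazz: TP=1189, FP=353+229=582, FN=90+116=206 → 2378/3166 = 0.75111
  pop: TP=805, FP=90+224=314, FN=353+343=696 → 1610/2620 = 0.61450
  metal: TP=647, FP=116+343=459, FN=229+224=453 → 1294/2206 = 0.58658
Lowest is class 'metal' with F1 score = 0.5866.

0.5866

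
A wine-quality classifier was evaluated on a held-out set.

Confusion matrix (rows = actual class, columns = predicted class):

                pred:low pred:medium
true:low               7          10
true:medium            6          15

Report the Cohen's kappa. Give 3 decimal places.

0.129

Observed agreement pₒ = trace/N = 22/38 = 0.5789
Expected agreement pₑ = Σ (rowᵢ·colᵢ)/N² = (17·13 + 21·25)/38² = 0.5166
κ = (pₒ − pₑ)/(1 − pₑ) = (0.5789 − 0.5166)/(1 − 0.5166) = 0.129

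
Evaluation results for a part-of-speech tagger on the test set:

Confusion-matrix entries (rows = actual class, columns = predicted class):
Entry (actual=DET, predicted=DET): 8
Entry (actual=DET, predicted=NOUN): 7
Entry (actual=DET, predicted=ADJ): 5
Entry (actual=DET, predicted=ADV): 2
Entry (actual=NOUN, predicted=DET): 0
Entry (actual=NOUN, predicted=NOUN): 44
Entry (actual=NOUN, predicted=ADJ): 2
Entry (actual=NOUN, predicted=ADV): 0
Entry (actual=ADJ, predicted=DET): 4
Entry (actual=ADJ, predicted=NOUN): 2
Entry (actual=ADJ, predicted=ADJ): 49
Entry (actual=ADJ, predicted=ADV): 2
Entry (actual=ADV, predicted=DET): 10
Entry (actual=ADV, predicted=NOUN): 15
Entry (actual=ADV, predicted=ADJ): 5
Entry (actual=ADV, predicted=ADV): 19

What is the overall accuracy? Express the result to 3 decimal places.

Accuracy = trace / total = (8+44+49+19=120) / 174 = 120/174 = 0.690

0.690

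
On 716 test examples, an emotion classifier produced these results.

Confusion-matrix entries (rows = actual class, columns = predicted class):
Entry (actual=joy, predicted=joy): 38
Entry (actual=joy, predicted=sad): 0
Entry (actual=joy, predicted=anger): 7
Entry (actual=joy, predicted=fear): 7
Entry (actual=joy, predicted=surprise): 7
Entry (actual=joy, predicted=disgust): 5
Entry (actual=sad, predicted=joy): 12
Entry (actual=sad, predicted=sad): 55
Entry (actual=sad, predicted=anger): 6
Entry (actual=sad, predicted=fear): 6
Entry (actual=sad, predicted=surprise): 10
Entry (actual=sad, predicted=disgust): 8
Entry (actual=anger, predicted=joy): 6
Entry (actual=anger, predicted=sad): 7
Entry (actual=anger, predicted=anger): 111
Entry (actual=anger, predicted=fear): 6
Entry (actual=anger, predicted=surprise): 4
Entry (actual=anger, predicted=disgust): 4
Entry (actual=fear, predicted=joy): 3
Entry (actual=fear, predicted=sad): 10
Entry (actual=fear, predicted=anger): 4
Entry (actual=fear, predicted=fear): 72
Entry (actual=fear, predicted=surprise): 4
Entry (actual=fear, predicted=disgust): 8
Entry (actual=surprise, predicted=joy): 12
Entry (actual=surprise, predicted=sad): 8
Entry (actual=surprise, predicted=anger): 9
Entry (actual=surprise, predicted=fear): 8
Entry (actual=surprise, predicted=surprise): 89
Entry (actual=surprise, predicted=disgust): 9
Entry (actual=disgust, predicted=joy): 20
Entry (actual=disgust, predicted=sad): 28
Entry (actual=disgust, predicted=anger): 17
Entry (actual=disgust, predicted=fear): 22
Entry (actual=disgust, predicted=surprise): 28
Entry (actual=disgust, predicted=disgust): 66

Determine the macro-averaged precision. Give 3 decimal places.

0.588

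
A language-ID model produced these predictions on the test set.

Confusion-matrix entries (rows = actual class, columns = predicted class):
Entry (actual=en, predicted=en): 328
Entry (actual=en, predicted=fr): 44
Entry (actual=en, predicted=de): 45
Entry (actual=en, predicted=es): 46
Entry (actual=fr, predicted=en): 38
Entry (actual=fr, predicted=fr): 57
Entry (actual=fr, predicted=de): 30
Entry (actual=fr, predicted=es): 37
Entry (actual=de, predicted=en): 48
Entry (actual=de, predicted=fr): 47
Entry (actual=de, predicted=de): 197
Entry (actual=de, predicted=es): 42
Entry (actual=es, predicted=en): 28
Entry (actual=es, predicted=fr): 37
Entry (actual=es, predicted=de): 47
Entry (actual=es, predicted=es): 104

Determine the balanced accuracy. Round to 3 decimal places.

Balanced accuracy = mean of per-class recall.
  en: recall = 328/463 = 0.7084
  fr: recall = 57/162 = 0.3519
  de: recall = 197/334 = 0.5898
  es: recall = 104/216 = 0.4815
Mean = (0.7084 + 0.3519 + 0.5898 + 0.4815) / 4 = 0.533

0.533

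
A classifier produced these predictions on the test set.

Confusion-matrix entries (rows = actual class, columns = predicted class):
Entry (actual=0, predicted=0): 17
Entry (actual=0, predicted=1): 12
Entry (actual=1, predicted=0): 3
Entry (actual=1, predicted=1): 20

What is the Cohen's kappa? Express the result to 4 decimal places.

0.4380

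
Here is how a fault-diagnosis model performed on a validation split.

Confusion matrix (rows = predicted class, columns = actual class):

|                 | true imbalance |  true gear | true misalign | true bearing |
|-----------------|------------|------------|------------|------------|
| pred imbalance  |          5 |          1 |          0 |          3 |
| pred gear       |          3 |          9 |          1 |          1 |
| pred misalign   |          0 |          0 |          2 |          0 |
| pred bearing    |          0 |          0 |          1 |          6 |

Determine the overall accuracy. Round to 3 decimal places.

Accuracy = trace / total = (5+9+2+6=22) / 32 = 22/32 = 0.688

0.688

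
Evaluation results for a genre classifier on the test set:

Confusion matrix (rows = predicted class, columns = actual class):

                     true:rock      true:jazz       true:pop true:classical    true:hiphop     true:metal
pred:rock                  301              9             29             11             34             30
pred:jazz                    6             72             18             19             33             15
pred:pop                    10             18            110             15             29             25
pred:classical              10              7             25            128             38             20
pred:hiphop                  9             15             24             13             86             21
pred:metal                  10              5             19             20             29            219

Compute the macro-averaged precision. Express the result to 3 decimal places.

0.583

Per-class precision (TP/(TP+FP)):
  rock: TP=301, FP=9+29+11+34+30=113 → 301/414 = 0.7271
  jazz: TP=72, FP=6+18+19+33+15=91 → 72/163 = 0.4417
  pop: TP=110, FP=10+18+15+29+25=97 → 110/207 = 0.5314
  classical: TP=128, FP=10+7+25+38+20=100 → 128/228 = 0.5614
  hiphop: TP=86, FP=9+15+24+13+21=82 → 86/168 = 0.5119
  metal: TP=219, FP=10+5+19+20+29=83 → 219/302 = 0.7252
Macro-precision = mean = (0.7271 + 0.4417 + 0.5314 + 0.5614 + 0.5119 + 0.7252) / 6 = 0.583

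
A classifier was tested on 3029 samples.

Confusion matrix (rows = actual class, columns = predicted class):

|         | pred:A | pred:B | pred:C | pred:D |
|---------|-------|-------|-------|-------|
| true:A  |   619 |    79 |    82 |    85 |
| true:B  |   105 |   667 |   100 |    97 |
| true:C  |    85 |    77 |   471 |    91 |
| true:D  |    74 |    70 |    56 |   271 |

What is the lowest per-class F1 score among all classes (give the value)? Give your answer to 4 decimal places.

0.5340

Per-class F1 score (2·TP/(2·TP+FP+FN)):
  A: TP=619, FP=105+85+74=264, FN=79+82+85=246 → 1238/1748 = 0.70824
  B: TP=667, FP=79+77+70=226, FN=105+100+97=302 → 1334/1862 = 0.71643
  C: TP=471, FP=82+100+56=238, FN=85+77+91=253 → 942/1433 = 0.65736
  D: TP=271, FP=85+97+91=273, FN=74+70+56=200 → 542/1015 = 0.53399
Lowest is class 'D' with F1 score = 0.5340.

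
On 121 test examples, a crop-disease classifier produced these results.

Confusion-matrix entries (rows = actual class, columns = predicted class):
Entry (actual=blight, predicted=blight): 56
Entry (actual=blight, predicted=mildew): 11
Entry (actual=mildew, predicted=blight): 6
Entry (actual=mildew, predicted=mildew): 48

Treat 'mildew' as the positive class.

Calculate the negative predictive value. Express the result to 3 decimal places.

0.903

NPV = TN/(TN+FN) = 56/(56+6) = 0.903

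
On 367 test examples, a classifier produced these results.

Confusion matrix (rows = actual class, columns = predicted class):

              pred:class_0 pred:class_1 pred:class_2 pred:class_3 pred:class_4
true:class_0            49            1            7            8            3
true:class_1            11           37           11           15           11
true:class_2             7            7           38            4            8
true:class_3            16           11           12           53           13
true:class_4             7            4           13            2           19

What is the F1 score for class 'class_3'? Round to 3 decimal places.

Take TP from the diagonal, FP from the rest of the 'class_3' prediction marginal, FN from the rest of the 'class_3' actual marginal.
F1 score = 2·TP/(2·TP+FP+FN).
class_3: TP=53, FP=8+15+4+2=29, FN=16+11+12+13=52 → 106/187 = 0.5668

0.567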